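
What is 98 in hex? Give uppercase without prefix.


98 = 62 hex

62


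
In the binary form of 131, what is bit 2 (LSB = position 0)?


0b10000011, position 2 = 0

0


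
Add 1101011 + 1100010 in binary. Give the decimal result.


1101011 + 1100010 = 11001101 = 205

205


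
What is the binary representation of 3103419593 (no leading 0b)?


3103419593 = 10111000111110100110110011001001 in binary

10111000111110100110110011001001


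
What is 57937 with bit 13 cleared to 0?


57937 & ~(1 << 13) = 49745

49745


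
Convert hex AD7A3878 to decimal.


AD7A3878 hex = 2910468216 decimal

2910468216


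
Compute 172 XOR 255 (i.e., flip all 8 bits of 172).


172 ^ 255 = 83

83


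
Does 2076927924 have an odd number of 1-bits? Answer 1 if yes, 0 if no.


0b1111011110010110110011110110100 has 20 ones => parity 0

0


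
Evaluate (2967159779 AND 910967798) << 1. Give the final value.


Step 1: 2967159779 & 910967798 = 810042338
Step 2: 810042338 << 1 = 1620084676

1620084676


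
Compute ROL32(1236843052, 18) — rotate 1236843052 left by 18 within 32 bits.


Rotate 0b1001001101110001011101000101100 left by 18 (32-bit) = 0b11101000101100010010011011100010 = 3903923938

3903923938


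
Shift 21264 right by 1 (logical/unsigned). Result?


0b101001100010000 >> 1 = 0b10100110001000 = 10632

10632


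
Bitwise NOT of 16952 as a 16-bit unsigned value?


~0b100001000111000 = 0b1011110111000111 = 48583 (16-bit unsigned)

48583


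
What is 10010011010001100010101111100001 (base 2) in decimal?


10010011010001100010101111100001 in decimal = 2470849505

2470849505


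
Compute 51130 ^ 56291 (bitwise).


0b1100011110111010 ^ 0b1101101111100011 = 0b1110001011001 = 7257

7257


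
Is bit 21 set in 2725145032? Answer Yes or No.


0b10100010011011100110100111001000, bit 21 = 1. Yes

Yes


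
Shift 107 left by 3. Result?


0b1101011 << 3 = 0b1101011000 = 856

856


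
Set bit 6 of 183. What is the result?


183 | (1 << 6) = 183 | 64 = 247

247


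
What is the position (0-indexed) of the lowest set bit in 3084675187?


0b10110111110111000110100001110011. Lowest set bit at position 0

0


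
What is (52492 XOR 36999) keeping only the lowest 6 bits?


Step 1: 52492 ^ 36999 = 23947
Step 2: 23947 & 63 = 11

11


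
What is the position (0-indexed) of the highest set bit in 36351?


0b1000110111111111. Highest set bit at position 15

15


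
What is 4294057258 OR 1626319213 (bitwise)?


0b11111111111100100001110100101010 | 0b1100000111011111010100101101101 = 0b11111111111111111011110101101111 = 4294950255

4294950255


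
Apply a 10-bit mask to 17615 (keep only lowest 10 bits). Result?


17615 & 1023 = 207

207


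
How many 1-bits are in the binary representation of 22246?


0b101011011100110 has 9 set bits

9


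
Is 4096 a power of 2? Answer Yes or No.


0b1000000000000. Only one bit set => Yes

Yes


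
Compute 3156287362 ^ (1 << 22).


3156287362 ^ (1 << 22) = 3156287362 ^ 4194304 = 3160481666

3160481666


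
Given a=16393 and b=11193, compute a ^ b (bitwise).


16393 ^ 11193 = 27568

27568


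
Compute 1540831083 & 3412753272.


0b1011011110101110011011101101011 & 0b11001011011010100111101101111000 = 0b1001011010000100011001101101000 = 1262629736

1262629736


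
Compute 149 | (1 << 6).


149 | (1 << 6) = 149 | 64 = 213

213


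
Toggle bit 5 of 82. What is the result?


82 ^ (1 << 5) = 82 ^ 32 = 114

114


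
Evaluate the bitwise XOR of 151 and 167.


0b10010111 ^ 0b10100111 = 0b110000 = 48

48


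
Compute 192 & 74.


0b11000000 & 0b1001010 = 0b1000000 = 64

64


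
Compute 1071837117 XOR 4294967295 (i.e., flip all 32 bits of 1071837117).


1071837117 ^ 4294967295 = 3223130178

3223130178


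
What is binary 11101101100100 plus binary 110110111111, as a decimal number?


11101101100100 + 110110111111 = 100100100100011 = 18723

18723


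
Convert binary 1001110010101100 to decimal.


1001110010101100 in decimal = 40108

40108


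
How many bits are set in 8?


0b1000 has 1 set bits

1


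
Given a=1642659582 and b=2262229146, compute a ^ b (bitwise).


1642659582 ^ 2262229146 = 3879607908

3879607908


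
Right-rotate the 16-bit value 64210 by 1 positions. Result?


Rotate 0b1111101011010010 right by 1 (16-bit) = 0b111110101101001 = 32105

32105


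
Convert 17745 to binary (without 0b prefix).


17745 = 100010101010001 in binary

100010101010001


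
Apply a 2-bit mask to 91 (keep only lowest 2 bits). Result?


91 & 3 = 3

3


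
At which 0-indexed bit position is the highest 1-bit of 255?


0b11111111. Highest set bit at position 7

7


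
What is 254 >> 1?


0b11111110 >> 1 = 0b1111111 = 127

127


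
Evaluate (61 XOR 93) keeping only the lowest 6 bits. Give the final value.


Step 1: 61 ^ 93 = 96
Step 2: 96 & 63 = 32

32


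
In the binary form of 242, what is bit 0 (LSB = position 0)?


0b11110010, position 0 = 0

0


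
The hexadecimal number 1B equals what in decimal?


1B hex = 27 decimal

27


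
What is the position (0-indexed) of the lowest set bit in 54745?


0b1101010111011001. Lowest set bit at position 0

0


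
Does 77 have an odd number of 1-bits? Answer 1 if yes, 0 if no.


0b1001101 has 4 ones => parity 0

0


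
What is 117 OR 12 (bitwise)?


0b1110101 | 0b1100 = 0b1111101 = 125

125


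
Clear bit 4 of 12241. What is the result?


12241 & ~(1 << 4) = 12225

12225


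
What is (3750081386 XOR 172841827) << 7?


Step 1: 3750081386 ^ 172841827 = 3586713609
Step 2: 3586713609 << 7 = 459099341952

459099341952


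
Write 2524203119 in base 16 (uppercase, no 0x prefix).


2524203119 = 9674486F hex

9674486F


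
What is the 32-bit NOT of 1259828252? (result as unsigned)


~0b1001011000101110111010000011100 = 0b10110100111010001000101111100011 = 3035139043 (32-bit unsigned)

3035139043


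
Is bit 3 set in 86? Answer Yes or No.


0b1010110, bit 3 = 0. No

No


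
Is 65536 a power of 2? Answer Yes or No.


0b10000000000000000. Only one bit set => Yes

Yes


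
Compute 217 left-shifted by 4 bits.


0b11011001 << 4 = 0b110110010000 = 3472

3472


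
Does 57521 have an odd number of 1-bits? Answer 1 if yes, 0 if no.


0b1110000010110001 has 7 ones => parity 1

1


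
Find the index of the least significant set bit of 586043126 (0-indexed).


0b100010111011100100111011110110. Lowest set bit at position 1

1


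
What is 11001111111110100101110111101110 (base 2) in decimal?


11001111111110100101110111101110 in decimal = 3489291758

3489291758


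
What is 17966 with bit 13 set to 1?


17966 | (1 << 13) = 17966 | 8192 = 26158

26158


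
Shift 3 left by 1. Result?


0b11 << 1 = 0b110 = 6

6


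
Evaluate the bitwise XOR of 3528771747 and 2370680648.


0b11010010010101001100100010100011 ^ 0b10001101010011011011011101001000 = 0b1011111000110010111111111101011 = 1595506667

1595506667


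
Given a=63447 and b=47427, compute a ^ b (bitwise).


63447 ^ 47427 = 20116

20116


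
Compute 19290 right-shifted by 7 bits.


0b100101101011010 >> 7 = 0b10010110 = 150

150


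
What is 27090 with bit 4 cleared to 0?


27090 & ~(1 << 4) = 27074

27074


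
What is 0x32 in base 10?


32 hex = 50 decimal

50


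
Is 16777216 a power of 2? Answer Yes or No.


0b1000000000000000000000000. Only one bit set => Yes

Yes


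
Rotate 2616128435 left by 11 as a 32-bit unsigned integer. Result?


Rotate 0b10011011111011101111001110110011 left by 11 (32-bit) = 0b1110111100111011001110011011111 = 2006818015

2006818015


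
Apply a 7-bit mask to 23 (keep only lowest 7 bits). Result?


23 & 127 = 23

23


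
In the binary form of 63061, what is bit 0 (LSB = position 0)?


0b1111011001010101, position 0 = 1

1


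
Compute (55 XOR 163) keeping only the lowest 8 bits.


Step 1: 55 ^ 163 = 148
Step 2: 148 & 255 = 148

148


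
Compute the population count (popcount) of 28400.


0b110111011110000 has 9 set bits

9


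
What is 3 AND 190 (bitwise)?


0b11 & 0b10111110 = 0b10 = 2

2


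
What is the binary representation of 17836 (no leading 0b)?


17836 = 100010110101100 in binary

100010110101100


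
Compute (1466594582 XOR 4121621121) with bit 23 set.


Step 1: 1466594582 ^ 4121621121 = 2730526615
Step 2: 2730526615 | (1 << 23) = 2730526615 | 8388608 = 2730526615

2730526615


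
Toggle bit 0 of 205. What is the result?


205 ^ (1 << 0) = 205 ^ 1 = 204

204


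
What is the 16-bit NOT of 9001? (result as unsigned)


~0b10001100101001 = 0b1101110011010110 = 56534 (16-bit unsigned)

56534


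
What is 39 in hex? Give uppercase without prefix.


39 = 27 hex

27


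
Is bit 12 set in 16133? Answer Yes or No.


0b11111100000101, bit 12 = 1. Yes

Yes


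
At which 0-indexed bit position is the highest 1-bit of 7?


0b111. Highest set bit at position 2

2


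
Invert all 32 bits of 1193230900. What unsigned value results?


1193230900 ^ 4294967295 = 3101736395

3101736395


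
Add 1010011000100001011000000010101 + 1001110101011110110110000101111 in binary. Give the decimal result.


1010011000100001011000000010101 + 1001110101011110110110000101111 = 10100001110000000001110001000100 = 2713721924

2713721924


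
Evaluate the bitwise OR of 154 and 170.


0b10011010 | 0b10101010 = 0b10111010 = 186

186


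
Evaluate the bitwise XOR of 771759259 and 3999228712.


0b101110000000000001110010011011 ^ 0b11101110010111110110001100101000 = 0b11000000010111110111111110110011 = 3227484083

3227484083


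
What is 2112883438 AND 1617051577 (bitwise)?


0b1111101111100000000101011101110 & 0b1100000011000100011111110111001 = 0b1100000011000000000101010101000 = 1616906920

1616906920


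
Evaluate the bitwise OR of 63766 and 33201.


0b1111100100010110 | 0b1000000110110001 = 0b1111100110110111 = 63927

63927


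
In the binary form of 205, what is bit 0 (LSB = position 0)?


0b11001101, position 0 = 1

1


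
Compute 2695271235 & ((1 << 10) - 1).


2695271235 & 1023 = 835

835


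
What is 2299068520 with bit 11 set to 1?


2299068520 | (1 << 11) = 2299068520 | 2048 = 2299070568

2299070568


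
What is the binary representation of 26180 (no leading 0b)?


26180 = 110011001000100 in binary

110011001000100


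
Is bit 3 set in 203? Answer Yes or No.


0b11001011, bit 3 = 1. Yes

Yes


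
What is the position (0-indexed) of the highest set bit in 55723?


0b1101100110101011. Highest set bit at position 15

15


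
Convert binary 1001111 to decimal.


1001111 in decimal = 79

79


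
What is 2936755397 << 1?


0b10101111000010110101010011000101 << 1 = 0b101011110000101101010100110001010 = 5873510794

5873510794


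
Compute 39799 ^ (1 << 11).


39799 ^ (1 << 11) = 39799 ^ 2048 = 37751

37751


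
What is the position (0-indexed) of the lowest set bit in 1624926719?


0b1100000110110100110100111111111. Lowest set bit at position 0

0


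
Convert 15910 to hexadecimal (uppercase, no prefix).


15910 = 3E26 hex

3E26


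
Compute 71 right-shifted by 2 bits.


0b1000111 >> 2 = 0b10001 = 17

17


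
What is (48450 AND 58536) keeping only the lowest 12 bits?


Step 1: 48450 & 58536 = 41984
Step 2: 41984 & 4095 = 1024

1024


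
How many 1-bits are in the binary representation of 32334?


0b111111001001110 has 10 set bits

10


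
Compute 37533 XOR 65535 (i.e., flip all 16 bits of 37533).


37533 ^ 65535 = 28002

28002


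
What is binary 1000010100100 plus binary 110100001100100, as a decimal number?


1000010100100 + 110100001100100 = 111100100001000 = 30984

30984


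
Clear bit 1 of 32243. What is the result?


32243 & ~(1 << 1) = 32241

32241


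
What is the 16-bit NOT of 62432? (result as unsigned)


~0b1111001111100000 = 0b110000011111 = 3103 (16-bit unsigned)

3103


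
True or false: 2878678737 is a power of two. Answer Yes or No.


0b10101011100101010010011011010001. Multiple bits set => No

No


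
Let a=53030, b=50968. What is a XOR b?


53030 ^ 50968 = 2110

2110


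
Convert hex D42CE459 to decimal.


D42CE459 hex = 3559711833 decimal

3559711833


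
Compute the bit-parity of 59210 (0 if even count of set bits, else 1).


0b1110011101001010 has 9 ones => parity 1

1


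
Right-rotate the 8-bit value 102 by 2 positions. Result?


Rotate 0b1100110 right by 2 (8-bit) = 0b10011001 = 153

153


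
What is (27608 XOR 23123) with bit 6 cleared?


Step 1: 27608 ^ 23123 = 12683
Step 2: 12683 & ~(1 << 6) = 12683

12683


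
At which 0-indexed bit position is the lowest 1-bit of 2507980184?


0b10010101011111001011110110011000. Lowest set bit at position 3

3


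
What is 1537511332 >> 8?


0b1011011101001001000111110100100 >> 8 = 0b10110111010010010001111 = 6005903

6005903


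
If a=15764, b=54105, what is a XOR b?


15764 ^ 54105 = 61133

61133


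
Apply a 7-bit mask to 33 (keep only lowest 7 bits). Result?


33 & 127 = 33

33


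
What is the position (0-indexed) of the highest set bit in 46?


0b101110. Highest set bit at position 5

5


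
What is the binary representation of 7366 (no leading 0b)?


7366 = 1110011000110 in binary

1110011000110


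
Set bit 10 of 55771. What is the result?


55771 | (1 << 10) = 55771 | 1024 = 56795

56795


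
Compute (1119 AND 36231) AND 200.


Step 1: 1119 & 36231 = 1031
Step 2: 1031 & 200 = 0

0


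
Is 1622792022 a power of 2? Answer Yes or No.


0b1100000101110011101011101010110. Multiple bits set => No

No


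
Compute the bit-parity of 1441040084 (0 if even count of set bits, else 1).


0b1010101111001001000011011010100 has 15 ones => parity 1

1


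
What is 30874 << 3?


0b111100010011010 << 3 = 0b111100010011010000 = 246992

246992


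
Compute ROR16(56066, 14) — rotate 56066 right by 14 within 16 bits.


Rotate 0b1101101100000010 right by 14 (16-bit) = 0b110110000001011 = 27659

27659


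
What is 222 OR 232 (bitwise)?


0b11011110 | 0b11101000 = 0b11111110 = 254

254


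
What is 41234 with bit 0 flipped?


41234 ^ (1 << 0) = 41234 ^ 1 = 41235

41235


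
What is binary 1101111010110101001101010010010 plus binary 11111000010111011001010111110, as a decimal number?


1101111010110101001101010010010 + 11111000010111011001010111110 = 10001110011001100100110101010000 = 2389069136

2389069136


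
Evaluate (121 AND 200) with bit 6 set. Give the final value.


Step 1: 121 & 200 = 72
Step 2: 72 | (1 << 6) = 72 | 64 = 72

72


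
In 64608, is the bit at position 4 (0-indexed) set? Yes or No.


0b1111110001100000, bit 4 = 0. No

No


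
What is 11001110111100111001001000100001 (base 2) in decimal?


11001110111100111001001000100001 in decimal = 3472069153

3472069153


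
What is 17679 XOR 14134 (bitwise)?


0b100010100001111 ^ 0b11011100110110 = 0b111001000111001 = 29241

29241


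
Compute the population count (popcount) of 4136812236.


0b11110110100100101011111011001100 has 19 set bits

19


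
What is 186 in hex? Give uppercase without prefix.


186 = BA hex

BA


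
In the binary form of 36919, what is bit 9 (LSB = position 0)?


0b1001000000110111, position 9 = 0

0


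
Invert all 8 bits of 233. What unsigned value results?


233 ^ 255 = 22

22


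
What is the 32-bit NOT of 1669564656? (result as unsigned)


~0b1100011100000111000100011110000 = 0b10011100011111000111011100001111 = 2625402639 (32-bit unsigned)

2625402639


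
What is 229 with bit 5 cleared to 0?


229 & ~(1 << 5) = 197

197


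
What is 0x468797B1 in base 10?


468797B1 hex = 1183291313 decimal

1183291313


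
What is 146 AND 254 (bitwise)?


0b10010010 & 0b11111110 = 0b10010010 = 146

146


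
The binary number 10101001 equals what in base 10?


10101001 in decimal = 169

169


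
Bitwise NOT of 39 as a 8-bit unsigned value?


~0b100111 = 0b11011000 = 216 (8-bit unsigned)

216


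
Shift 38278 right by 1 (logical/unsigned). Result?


0b1001010110000110 >> 1 = 0b100101011000011 = 19139

19139


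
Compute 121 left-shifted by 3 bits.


0b1111001 << 3 = 0b1111001000 = 968

968


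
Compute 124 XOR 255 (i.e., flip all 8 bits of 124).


124 ^ 255 = 131

131


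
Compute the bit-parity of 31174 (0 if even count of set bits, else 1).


0b111100111000110 has 9 ones => parity 1

1


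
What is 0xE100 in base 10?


E100 hex = 57600 decimal

57600


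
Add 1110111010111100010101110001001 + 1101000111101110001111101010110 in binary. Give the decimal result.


1110111010111100010101110001001 + 1101000111101110001111101010110 = 11100000010101010100101011011111 = 3763686111

3763686111


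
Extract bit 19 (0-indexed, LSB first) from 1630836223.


0b1100001001101001001010111111111, position 19 = 0

0


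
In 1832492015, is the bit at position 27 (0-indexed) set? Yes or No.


0b1101101001110011001101111101111, bit 27 = 1. Yes

Yes


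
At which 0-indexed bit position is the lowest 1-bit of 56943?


0b1101111001101111. Lowest set bit at position 0

0


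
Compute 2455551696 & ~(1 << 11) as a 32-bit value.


2455551696 & ~(1 << 11) = 2455549648

2455549648


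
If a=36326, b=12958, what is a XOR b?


36326 ^ 12958 = 49016

49016


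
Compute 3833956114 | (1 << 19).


3833956114 | (1 << 19) = 3833956114 | 524288 = 3834480402

3834480402


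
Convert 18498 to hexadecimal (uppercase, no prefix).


18498 = 4842 hex

4842


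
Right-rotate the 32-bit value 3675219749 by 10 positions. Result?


Rotate 0b11011011000011110110011100100101 right by 10 (32-bit) = 0b11001001011101101100001111011001 = 3380003801

3380003801


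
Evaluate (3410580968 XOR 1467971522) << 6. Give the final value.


Step 1: 3410580968 ^ 1467971522 = 2620793386
Step 2: 2620793386 << 6 = 167730776704

167730776704


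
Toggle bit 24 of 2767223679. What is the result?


2767223679 ^ (1 << 24) = 2767223679 ^ 16777216 = 2784000895

2784000895


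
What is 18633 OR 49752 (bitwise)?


0b100100011001001 | 0b1100001001011000 = 0b1100101011011001 = 51929

51929


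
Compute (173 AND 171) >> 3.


Step 1: 173 & 171 = 169
Step 2: 169 >> 3 = 21

21


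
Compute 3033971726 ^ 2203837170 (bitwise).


0b10110100110101101011110000001110 ^ 0b10000011010110111110001011110010 = 0b110111100011010101111011111100 = 932011772

932011772


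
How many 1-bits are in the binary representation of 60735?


0b1110110100111111 has 12 set bits

12


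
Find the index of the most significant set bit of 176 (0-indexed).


0b10110000. Highest set bit at position 7

7


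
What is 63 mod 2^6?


63 & 63 = 63

63


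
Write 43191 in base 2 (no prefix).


43191 = 1010100010110111 in binary

1010100010110111


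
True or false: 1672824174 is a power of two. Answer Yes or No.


0b1100011101101010100010101101110. Multiple bits set => No

No


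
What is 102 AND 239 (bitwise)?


0b1100110 & 0b11101111 = 0b1100110 = 102

102


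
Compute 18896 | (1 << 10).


18896 | (1 << 10) = 18896 | 1024 = 19920

19920


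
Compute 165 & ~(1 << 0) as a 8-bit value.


165 & ~(1 << 0) = 164

164


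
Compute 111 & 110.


0b1101111 & 0b1101110 = 0b1101110 = 110

110


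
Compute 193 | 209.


0b11000001 | 0b11010001 = 0b11010001 = 209

209


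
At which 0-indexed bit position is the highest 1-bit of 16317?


0b11111110111101. Highest set bit at position 13

13


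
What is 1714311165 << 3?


0b1100110001011100100111111111101 << 3 = 0b1100110001011100100111111111101000 = 13714489320

13714489320


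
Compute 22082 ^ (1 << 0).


22082 ^ (1 << 0) = 22082 ^ 1 = 22083

22083


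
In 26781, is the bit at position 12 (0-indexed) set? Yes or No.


0b110100010011101, bit 12 = 0. No

No


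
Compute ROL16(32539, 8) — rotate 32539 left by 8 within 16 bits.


Rotate 0b111111100011011 left by 8 (16-bit) = 0b1101101111111 = 7039

7039


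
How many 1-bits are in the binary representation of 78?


0b1001110 has 4 set bits

4


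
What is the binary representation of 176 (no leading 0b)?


176 = 10110000 in binary

10110000


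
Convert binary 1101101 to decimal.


1101101 in decimal = 109

109


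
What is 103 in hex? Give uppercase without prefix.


103 = 67 hex

67


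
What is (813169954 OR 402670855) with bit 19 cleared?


Step 1: 813169954 | 402670855 = 947387687
Step 2: 947387687 & ~(1 << 19) = 947387687

947387687


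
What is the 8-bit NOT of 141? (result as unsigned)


~0b10001101 = 0b1110010 = 114 (8-bit unsigned)

114


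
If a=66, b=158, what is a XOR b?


66 ^ 158 = 220

220


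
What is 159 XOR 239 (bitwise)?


0b10011111 ^ 0b11101111 = 0b1110000 = 112

112


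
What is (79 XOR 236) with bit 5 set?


Step 1: 79 ^ 236 = 163
Step 2: 163 | (1 << 5) = 163 | 32 = 163

163


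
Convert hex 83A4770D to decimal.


83A4770D hex = 2208593677 decimal

2208593677


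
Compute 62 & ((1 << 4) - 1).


62 & 15 = 14

14


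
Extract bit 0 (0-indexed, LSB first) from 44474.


0b1010110110111010, position 0 = 0

0


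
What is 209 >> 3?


0b11010001 >> 3 = 0b11010 = 26

26


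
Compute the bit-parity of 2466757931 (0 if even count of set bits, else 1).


0b10010011000001111011110100101011 has 17 ones => parity 1

1


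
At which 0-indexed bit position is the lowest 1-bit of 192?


0b11000000. Lowest set bit at position 6

6


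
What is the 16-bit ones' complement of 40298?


40298 ^ 65535 = 25237

25237


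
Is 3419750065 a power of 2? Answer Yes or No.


0b11001011110101010011111010110001. Multiple bits set => No

No


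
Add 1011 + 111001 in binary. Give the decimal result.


1011 + 111001 = 1000100 = 68

68


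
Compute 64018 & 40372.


0b1111101000010010 & 0b1001110110110100 = 0b1001100000010000 = 38928

38928


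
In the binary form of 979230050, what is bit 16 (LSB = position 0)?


0b111010010111011101110101100010, position 16 = 1

1


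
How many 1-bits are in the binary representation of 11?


0b1011 has 3 set bits

3


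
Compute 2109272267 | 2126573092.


0b1111101101110001111000011001011 | 0b1111110110000001110111000100100 = 0b1111111111110001111111011101111 = 2147024623

2147024623


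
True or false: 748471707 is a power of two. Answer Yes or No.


0b101100100111001100010110011011. Multiple bits set => No

No


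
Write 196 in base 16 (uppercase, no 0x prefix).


196 = C4 hex

C4


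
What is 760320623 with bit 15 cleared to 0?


760320623 & ~(1 << 15) = 760287855

760287855


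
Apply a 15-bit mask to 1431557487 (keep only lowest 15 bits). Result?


1431557487 & 32767 = 21871

21871


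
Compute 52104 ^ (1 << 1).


52104 ^ (1 << 1) = 52104 ^ 2 = 52106

52106


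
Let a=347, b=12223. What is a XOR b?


347 ^ 12223 = 12004

12004


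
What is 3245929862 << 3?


0b11000001011110001111010110000110 << 3 = 0b11000001011110001111010110000110000 = 25967438896

25967438896


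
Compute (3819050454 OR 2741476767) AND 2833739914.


Step 1: 3819050454 | 2741476767 = 3823607263
Step 2: 3823607263 & 2833739914 = 2699497610

2699497610


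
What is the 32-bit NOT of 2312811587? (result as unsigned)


~0b10001001110110101011010001000011 = 0b1110110001001010100101110111100 = 1982155708 (32-bit unsigned)

1982155708


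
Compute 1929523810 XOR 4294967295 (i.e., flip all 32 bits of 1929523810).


1929523810 ^ 4294967295 = 2365443485

2365443485


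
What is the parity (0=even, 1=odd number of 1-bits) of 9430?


0b10010011010110 has 7 ones => parity 1

1


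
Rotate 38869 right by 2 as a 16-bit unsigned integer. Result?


Rotate 0b1001011111010101 right by 2 (16-bit) = 0b110010111110101 = 26101

26101


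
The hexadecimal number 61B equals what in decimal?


61B hex = 1563 decimal

1563


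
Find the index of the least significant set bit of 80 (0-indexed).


0b1010000. Lowest set bit at position 4

4


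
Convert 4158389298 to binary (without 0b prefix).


4158389298 = 11110111110110111111110000110010 in binary

11110111110110111111110000110010


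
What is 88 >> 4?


0b1011000 >> 4 = 0b101 = 5

5


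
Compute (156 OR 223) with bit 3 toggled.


Step 1: 156 | 223 = 223
Step 2: 223 ^ (1 << 3) = 223 ^ 8 = 215

215


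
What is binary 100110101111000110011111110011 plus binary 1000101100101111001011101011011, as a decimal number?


100110101111000110011111110011 + 1000101100101111001011101011011 = 1101100010100111111111101001110 = 1817444174

1817444174


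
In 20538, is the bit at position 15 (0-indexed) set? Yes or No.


0b101000000111010, bit 15 = 0. No

No


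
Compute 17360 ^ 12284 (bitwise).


0b100001111010000 ^ 0b10111111111100 = 0b110110000101100 = 27692

27692


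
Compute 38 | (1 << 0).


38 | (1 << 0) = 38 | 1 = 39

39


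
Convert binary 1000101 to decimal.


1000101 in decimal = 69

69


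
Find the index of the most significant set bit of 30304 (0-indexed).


0b111011001100000. Highest set bit at position 14

14


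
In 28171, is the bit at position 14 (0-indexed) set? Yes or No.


0b110111000001011, bit 14 = 1. Yes

Yes


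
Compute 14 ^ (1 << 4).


14 ^ (1 << 4) = 14 ^ 16 = 30

30


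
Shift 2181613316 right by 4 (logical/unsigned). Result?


0b10000010000010001100011100000100 >> 4 = 0b1000001000001000110001110000 = 136350832

136350832


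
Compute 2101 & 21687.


0b100000110101 & 0b101010010110111 = 0b110101 = 53

53


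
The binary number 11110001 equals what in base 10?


11110001 in decimal = 241

241


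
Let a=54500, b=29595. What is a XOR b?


54500 ^ 29595 = 42879

42879


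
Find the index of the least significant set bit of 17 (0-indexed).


0b10001. Lowest set bit at position 0

0


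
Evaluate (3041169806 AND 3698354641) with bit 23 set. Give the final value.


Step 1: 3041169806 & 3698354641 = 2487222656
Step 2: 2487222656 | (1 << 23) = 2487222656 | 8388608 = 2495611264

2495611264


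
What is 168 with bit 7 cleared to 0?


168 & ~(1 << 7) = 40

40


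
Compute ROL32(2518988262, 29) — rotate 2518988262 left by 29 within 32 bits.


Rotate 0b10010110001001001011010111100110 left by 29 (32-bit) = 0b11010010110001001001011010111100 = 3536099004

3536099004


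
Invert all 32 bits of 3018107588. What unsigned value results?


3018107588 ^ 4294967295 = 1276859707

1276859707


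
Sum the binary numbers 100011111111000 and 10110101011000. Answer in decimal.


100011111111000 + 10110101011000 = 111010101010000 = 30032

30032


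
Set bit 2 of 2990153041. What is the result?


2990153041 | (1 << 2) = 2990153041 | 4 = 2990153045

2990153045


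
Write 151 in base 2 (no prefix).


151 = 10010111 in binary

10010111


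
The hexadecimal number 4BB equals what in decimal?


4BB hex = 1211 decimal

1211


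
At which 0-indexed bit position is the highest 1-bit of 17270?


0b100001101110110. Highest set bit at position 14

14


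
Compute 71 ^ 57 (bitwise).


0b1000111 ^ 0b111001 = 0b1111110 = 126

126


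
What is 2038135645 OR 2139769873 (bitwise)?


0b1111001011110110111101101011101 | 0b1111111100010100100110000010001 = 0b1111111111110110111111101011101 = 2147188573

2147188573


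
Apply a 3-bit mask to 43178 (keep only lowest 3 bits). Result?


43178 & 7 = 2

2


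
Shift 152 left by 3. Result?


0b10011000 << 3 = 0b10011000000 = 1216

1216


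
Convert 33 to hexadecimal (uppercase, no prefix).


33 = 21 hex

21


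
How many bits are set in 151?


0b10010111 has 5 set bits

5


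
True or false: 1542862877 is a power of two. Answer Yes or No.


0b1011011111101100011100000011101. Multiple bits set => No

No


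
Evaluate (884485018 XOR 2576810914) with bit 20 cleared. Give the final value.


Step 1: 884485018 ^ 2576810914 = 2905548856
Step 2: 2905548856 & ~(1 << 20) = 2905548856

2905548856


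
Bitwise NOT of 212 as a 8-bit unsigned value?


~0b11010100 = 0b101011 = 43 (8-bit unsigned)

43


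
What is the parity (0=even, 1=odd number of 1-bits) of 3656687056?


0b11011001111101001001110111010000 has 18 ones => parity 0

0


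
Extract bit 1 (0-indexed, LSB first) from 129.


0b10000001, position 1 = 0

0


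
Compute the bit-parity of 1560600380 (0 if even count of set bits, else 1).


0b1011101000001001101111100111100 has 17 ones => parity 1

1


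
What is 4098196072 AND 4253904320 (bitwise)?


0b11110100010001011000001001101000 & 0b11111101100011010110110111000000 = 0b11110100000001010000000001000000 = 4093968448

4093968448


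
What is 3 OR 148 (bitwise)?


0b11 | 0b10010100 = 0b10010111 = 151

151


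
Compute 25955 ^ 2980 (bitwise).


0b110010101100011 ^ 0b101110100100 = 0b110111011000111 = 28359

28359


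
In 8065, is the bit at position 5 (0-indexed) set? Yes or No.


0b1111110000001, bit 5 = 0. No

No


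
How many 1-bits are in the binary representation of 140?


0b10001100 has 3 set bits

3


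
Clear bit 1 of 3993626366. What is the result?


3993626366 & ~(1 << 1) = 3993626364

3993626364


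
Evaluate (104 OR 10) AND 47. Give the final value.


Step 1: 104 | 10 = 106
Step 2: 106 & 47 = 42

42


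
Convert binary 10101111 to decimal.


10101111 in decimal = 175

175


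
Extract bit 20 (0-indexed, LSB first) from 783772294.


0b101110101101110110101010000110, position 20 = 1

1


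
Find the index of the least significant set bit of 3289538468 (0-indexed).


0b11000100000100100101111110100100. Lowest set bit at position 2

2


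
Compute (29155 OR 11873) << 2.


Step 1: 29155 | 11873 = 32739
Step 2: 32739 << 2 = 130956

130956


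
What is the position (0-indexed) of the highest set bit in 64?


0b1000000. Highest set bit at position 6

6


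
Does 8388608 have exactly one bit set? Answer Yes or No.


0b100000000000000000000000. Only one bit set => Yes

Yes


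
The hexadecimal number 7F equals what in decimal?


7F hex = 127 decimal

127


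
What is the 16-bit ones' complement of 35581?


35581 ^ 65535 = 29954

29954


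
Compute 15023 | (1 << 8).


15023 | (1 << 8) = 15023 | 256 = 15279

15279


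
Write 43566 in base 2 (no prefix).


43566 = 1010101000101110 in binary

1010101000101110


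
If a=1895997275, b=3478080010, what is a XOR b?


1895997275 ^ 3478080010 = 3192771921

3192771921


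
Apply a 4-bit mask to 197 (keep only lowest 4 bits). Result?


197 & 15 = 5

5


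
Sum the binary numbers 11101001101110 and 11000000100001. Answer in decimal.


11101001101110 + 11000000100001 = 110101010001111 = 27279

27279


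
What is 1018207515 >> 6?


0b111100101100001001110100011011 >> 6 = 0b111100101100001001110100 = 15909492

15909492


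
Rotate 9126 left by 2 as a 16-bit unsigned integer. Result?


Rotate 0b10001110100110 left by 2 (16-bit) = 0b1000111010011000 = 36504

36504


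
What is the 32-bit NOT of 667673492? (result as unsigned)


~0b100111110010111110001110010100 = 0b11011000001101000001110001101011 = 3627293803 (32-bit unsigned)

3627293803


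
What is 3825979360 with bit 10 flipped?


3825979360 ^ (1 << 10) = 3825979360 ^ 1024 = 3825978336

3825978336


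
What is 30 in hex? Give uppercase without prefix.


30 = 1E hex

1E


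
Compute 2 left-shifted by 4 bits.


0b10 << 4 = 0b100000 = 32

32


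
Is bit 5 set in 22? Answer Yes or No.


0b10110, bit 5 = 0. No

No


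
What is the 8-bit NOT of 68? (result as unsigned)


~0b1000100 = 0b10111011 = 187 (8-bit unsigned)

187


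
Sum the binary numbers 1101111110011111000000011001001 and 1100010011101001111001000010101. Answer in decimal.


1101111110011111000000011001001 + 1100010011101001111001000010101 = 11010010010001000111001011011110 = 3527701214

3527701214


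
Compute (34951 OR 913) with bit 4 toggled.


Step 1: 34951 | 913 = 35735
Step 2: 35735 ^ (1 << 4) = 35735 ^ 16 = 35719

35719


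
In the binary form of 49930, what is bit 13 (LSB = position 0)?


0b1100001100001010, position 13 = 0

0


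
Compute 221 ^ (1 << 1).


221 ^ (1 << 1) = 221 ^ 2 = 223

223


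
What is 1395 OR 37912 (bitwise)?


0b10101110011 | 0b1001010000011000 = 0b1001010101111011 = 38267

38267


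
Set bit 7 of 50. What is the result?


50 | (1 << 7) = 50 | 128 = 178

178


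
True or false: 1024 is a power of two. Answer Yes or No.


0b10000000000. Only one bit set => Yes

Yes


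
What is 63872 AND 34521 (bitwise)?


0b1111100110000000 & 0b1000011011011001 = 0b1000000010000000 = 32896

32896


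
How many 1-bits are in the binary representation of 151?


0b10010111 has 5 set bits

5


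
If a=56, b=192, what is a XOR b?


56 ^ 192 = 248

248


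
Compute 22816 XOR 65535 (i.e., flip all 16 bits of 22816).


22816 ^ 65535 = 42719

42719


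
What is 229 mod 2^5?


229 & 31 = 5

5


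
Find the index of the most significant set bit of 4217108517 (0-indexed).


0b11111011010110111111100000100101. Highest set bit at position 31

31


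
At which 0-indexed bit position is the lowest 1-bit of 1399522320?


0b1010011011010110000010000010000. Lowest set bit at position 4

4


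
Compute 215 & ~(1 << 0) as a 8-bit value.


215 & ~(1 << 0) = 214

214


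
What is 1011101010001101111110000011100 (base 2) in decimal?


1011101010001101111110000011100 in decimal = 1564933148

1564933148


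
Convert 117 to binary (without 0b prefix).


117 = 1110101 in binary

1110101


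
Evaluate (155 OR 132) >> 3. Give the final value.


Step 1: 155 | 132 = 159
Step 2: 159 >> 3 = 19

19


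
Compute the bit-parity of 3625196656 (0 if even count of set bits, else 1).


0b11011000000101000001110001110000 has 12 ones => parity 0

0


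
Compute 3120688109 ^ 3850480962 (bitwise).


0b10111010000000011110101111101101 ^ 0b11100101100000011010110101000010 = 0b1011111100000000100011010101111 = 1602242223

1602242223


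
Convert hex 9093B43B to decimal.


9093B43B hex = 2425599035 decimal

2425599035


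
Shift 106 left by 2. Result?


0b1101010 << 2 = 0b110101000 = 424

424


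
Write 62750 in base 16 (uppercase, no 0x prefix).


62750 = F51E hex

F51E


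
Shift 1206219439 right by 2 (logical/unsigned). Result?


0b1000111111001010111001010101111 >> 2 = 0b10001111110010101110010101011 = 301554859

301554859


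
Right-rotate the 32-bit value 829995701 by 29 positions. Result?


Rotate 0b110001011110001011101010110101 right by 29 (32-bit) = 0b10001011110001011101010110101001 = 2344998313

2344998313


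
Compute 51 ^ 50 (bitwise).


0b110011 ^ 0b110010 = 0b1 = 1

1


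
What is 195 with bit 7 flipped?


195 ^ (1 << 7) = 195 ^ 128 = 67

67


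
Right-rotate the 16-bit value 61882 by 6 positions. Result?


Rotate 0b1111000110111010 right by 6 (16-bit) = 0b1110101111000110 = 60358

60358


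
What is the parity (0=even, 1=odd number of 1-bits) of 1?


0b1 has 1 ones => parity 1

1


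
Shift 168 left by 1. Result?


0b10101000 << 1 = 0b101010000 = 336

336


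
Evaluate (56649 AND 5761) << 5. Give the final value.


Step 1: 56649 & 5761 = 5121
Step 2: 5121 << 5 = 163872

163872


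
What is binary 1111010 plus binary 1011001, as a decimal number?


1111010 + 1011001 = 11010011 = 211

211


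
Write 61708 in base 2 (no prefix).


61708 = 1111000100001100 in binary

1111000100001100


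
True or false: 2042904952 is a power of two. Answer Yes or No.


0b1111001110001000100000101111000. Multiple bits set => No

No


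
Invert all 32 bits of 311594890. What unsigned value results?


311594890 ^ 4294967295 = 3983372405

3983372405


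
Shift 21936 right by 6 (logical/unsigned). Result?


0b101010110110000 >> 6 = 0b101010110 = 342

342


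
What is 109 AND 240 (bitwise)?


0b1101101 & 0b11110000 = 0b1100000 = 96

96


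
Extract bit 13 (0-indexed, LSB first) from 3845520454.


0b11100101001101011111110001000110, position 13 = 1

1


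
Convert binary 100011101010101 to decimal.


100011101010101 in decimal = 18261

18261


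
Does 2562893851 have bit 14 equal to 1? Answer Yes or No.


0b10011000110000101010100000011011, bit 14 = 0. No

No


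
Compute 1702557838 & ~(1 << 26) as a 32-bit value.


1702557838 & ~(1 << 26) = 1635448974

1635448974


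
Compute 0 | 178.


0b0 | 0b10110010 = 0b10110010 = 178

178


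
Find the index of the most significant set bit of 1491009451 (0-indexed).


0b1011000110111101111111110101011. Highest set bit at position 30

30


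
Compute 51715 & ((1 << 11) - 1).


51715 & 2047 = 515

515


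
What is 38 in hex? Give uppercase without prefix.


38 = 26 hex

26


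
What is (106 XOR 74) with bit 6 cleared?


Step 1: 106 ^ 74 = 32
Step 2: 32 & ~(1 << 6) = 32

32


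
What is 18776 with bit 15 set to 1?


18776 | (1 << 15) = 18776 | 32768 = 51544

51544


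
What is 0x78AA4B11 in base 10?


78AA4B11 hex = 2024426257 decimal

2024426257


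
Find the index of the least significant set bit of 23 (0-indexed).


0b10111. Lowest set bit at position 0

0


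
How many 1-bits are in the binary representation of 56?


0b111000 has 3 set bits

3


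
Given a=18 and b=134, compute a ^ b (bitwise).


18 ^ 134 = 148

148


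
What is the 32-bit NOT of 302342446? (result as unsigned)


~0b10010000001010110000100101110 = 0b11101101111110101001111011010001 = 3992624849 (32-bit unsigned)

3992624849


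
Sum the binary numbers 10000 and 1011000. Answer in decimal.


10000 + 1011000 = 1101000 = 104

104


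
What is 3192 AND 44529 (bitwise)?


0b110001111000 & 0b1010110111110001 = 0b110001110000 = 3184

3184


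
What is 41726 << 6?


0b1010001011111110 << 6 = 0b1010001011111110000000 = 2670464

2670464


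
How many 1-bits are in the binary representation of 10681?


0b10100110111001 has 8 set bits

8


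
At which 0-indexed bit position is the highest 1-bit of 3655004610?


0b11011001110110101111000111000010. Highest set bit at position 31

31


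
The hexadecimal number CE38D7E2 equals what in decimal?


CE38D7E2 hex = 3459831778 decimal

3459831778


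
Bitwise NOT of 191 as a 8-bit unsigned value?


~0b10111111 = 0b1000000 = 64 (8-bit unsigned)

64


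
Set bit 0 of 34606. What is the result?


34606 | (1 << 0) = 34606 | 1 = 34607

34607
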